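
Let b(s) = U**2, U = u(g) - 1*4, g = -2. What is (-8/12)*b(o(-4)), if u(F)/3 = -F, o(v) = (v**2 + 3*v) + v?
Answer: -8/3 ≈ -2.6667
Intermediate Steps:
o(v) = v**2 + 4*v
u(F) = -3*F (u(F) = 3*(-F) = -3*F)
U = 2 (U = -3*(-2) - 1*4 = 6 - 4 = 2)
b(s) = 4 (b(s) = 2**2 = 4)
(-8/12)*b(o(-4)) = -8/12*4 = -8*1/12*4 = -2/3*4 = -8/3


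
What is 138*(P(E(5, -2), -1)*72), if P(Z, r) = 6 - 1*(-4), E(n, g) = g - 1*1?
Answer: 99360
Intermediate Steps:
E(n, g) = -1 + g (E(n, g) = g - 1 = -1 + g)
P(Z, r) = 10 (P(Z, r) = 6 + 4 = 10)
138*(P(E(5, -2), -1)*72) = 138*(10*72) = 138*720 = 99360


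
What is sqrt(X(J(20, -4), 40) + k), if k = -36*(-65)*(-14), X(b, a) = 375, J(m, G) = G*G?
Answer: I*sqrt(32385) ≈ 179.96*I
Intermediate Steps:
J(m, G) = G**2
k = -32760 (k = 2340*(-14) = -32760)
sqrt(X(J(20, -4), 40) + k) = sqrt(375 - 32760) = sqrt(-32385) = I*sqrt(32385)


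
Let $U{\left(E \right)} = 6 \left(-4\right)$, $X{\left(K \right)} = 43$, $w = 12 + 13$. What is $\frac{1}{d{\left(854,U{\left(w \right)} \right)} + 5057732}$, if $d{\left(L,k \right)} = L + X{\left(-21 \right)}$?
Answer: $\frac{1}{5058629} \approx 1.9768 \cdot 10^{-7}$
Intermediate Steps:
$w = 25$
$U{\left(E \right)} = -24$
$d{\left(L,k \right)} = 43 + L$ ($d{\left(L,k \right)} = L + 43 = 43 + L$)
$\frac{1}{d{\left(854,U{\left(w \right)} \right)} + 5057732} = \frac{1}{\left(43 + 854\right) + 5057732} = \frac{1}{897 + 5057732} = \frac{1}{5058629}$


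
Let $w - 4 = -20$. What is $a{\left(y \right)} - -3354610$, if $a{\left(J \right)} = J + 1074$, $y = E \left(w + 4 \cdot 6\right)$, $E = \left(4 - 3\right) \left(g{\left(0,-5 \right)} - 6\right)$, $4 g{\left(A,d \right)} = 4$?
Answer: $3355644$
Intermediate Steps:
$g{\left(A,d \right)} = 1$ ($g{\left(A,d \right)} = \frac{1}{4} \cdot 4 = 1$)
$E = -5$ ($E = \left(4 - 3\right) \left(1 - 6\right) = 1 \left(-5\right) = -5$)
$w = -16$ ($w = 4 - 20 = -16$)
$y = -40$ ($y = - 5 \left(-16 + 4 \cdot 6\right) = - 5 \left(-16 + 24\right) = \left(-5\right) 8 = -40$)
$a{\left(J \right)} = 1074 + J$
$a{\left(y \right)} - -3354610 = \left(1074 - 40\right) - -3354610 = 1034 + 3354610 = 3355644$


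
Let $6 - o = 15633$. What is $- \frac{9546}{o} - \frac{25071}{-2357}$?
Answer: $\frac{138094813}{12277613} \approx 11.248$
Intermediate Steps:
$o = -15627$ ($o = 6 - 15633 = -15627$)
$- \frac{9546}{o} - \frac{25071}{-2357} = - \frac{9546}{-15627} - \frac{25071}{-2357} = \left(-9546\right) \left(- \frac{1}{15627}\right) - - \frac{25071}{2357} = \frac{3182}{5209} + \frac{25071}{2357} = \frac{138094813}{12277613}$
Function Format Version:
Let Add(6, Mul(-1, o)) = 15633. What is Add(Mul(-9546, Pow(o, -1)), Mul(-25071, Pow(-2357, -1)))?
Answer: Rational(138094813, 12277613) ≈ 11.248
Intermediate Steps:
o = -15627 (o = Add(6, Mul(-1, 15633)) = Add(6, -15633) = -15627)
Add(Mul(-9546, Pow(o, -1)), Mul(-25071, Pow(-2357, -1))) = Add(Mul(-9546, Pow(-15627, -1)), Mul(-25071, Pow(-2357, -1))) = Add(Mul(-9546, Rational(-1, 15627)), Mul(-25071, Rational(-1, 2357))) = Add(Rational(3182, 5209), Rational(25071, 2357)) = Rational(138094813, 12277613)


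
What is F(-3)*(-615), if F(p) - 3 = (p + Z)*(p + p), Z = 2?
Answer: -5535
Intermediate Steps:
F(p) = 3 + 2*p*(2 + p) (F(p) = 3 + (p + 2)*(p + p) = 3 + (2 + p)*(2*p) = 3 + 2*p*(2 + p))
F(-3)*(-615) = (3 + 2*(-3)**2 + 4*(-3))*(-615) = (3 + 2*9 - 12)*(-615) = (3 + 18 - 12)*(-615) = 9*(-615) = -5535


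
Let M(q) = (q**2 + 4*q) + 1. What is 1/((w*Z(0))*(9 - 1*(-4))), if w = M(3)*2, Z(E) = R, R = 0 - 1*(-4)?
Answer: 1/2288 ≈ 0.00043706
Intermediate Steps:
R = 4 (R = 0 + 4 = 4)
M(q) = 1 + q**2 + 4*q
Z(E) = 4
w = 44 (w = (1 + 3**2 + 4*3)*2 = (1 + 9 + 12)*2 = 22*2 = 44)
1/((w*Z(0))*(9 - 1*(-4))) = 1/((44*4)*(9 - 1*(-4))) = 1/(176*(9 + 4)) = 1/(176*13) = 1/2288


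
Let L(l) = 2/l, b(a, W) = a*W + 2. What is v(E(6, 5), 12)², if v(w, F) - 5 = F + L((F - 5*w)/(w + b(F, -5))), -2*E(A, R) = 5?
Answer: 349281/2401 ≈ 145.47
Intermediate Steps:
E(A, R) = -5/2 (E(A, R) = -½*5 = -5/2)
b(a, W) = 2 + W*a (b(a, W) = W*a + 2 = 2 + W*a)
v(w, F) = 5 + F + 2*(2 + w - 5*F)/(F - 5*w) (v(w, F) = 5 + (F + 2/(((F - 5*w)/(w + (2 - 5*F))))) = 5 + (F + 2/(((F - 5*w)/(2 + w - 5*F)))) = 5 + (F + 2*((2 + w - 5*F)/(F - 5*w))) = 5 + (F + 2*(2 + w - 5*F)/(F - 5*w)) = 5 + F + 2*(2 + w - 5*F)/(F - 5*w))
v(E(6, 5), 12)² = ((4 - 10*12 + 2*(-5/2) + (5 + 12)*(12 - 5*(-5/2)))/(12 - 5*(-5/2)))² = ((4 - 120 - 5 + 17*(12 + 25/2))/(12 + 25/2))² = ((4 - 120 - 5 + 17*(49/2))/(49/2))² = (2*(4 - 120 - 5 + 833/2)/49)² = ((2/49)*(591/2))² = (591/49)² = 349281/2401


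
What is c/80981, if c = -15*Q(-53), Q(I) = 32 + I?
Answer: 315/80981 ≈ 0.0038898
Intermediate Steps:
c = 315 (c = -15*(32 - 53) = -15*(-21) = 315)
c/80981 = 315/80981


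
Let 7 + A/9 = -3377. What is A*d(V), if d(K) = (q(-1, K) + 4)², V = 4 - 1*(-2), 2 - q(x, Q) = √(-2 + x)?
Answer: -1005048 + 365472*I*√3 ≈ -1.005e+6 + 6.3302e+5*I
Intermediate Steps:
q(x, Q) = 2 - √(-2 + x)
V = 6 (V = 4 + 2 = 6)
d(K) = (6 - I*√3)² (d(K) = ((2 - √(-2 - 1)) + 4)² = ((2 - √(-3)) + 4)² = ((2 - I*√3) + 4)² = (6 - I*√3)²)
A = -30456 (A = -63 + 9*(-3377) = -63 - 30393 = -30456)
A*d(V) = -30456*(6 - I*√3)²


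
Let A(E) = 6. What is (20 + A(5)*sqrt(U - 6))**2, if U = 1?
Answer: 220 + 240*I*sqrt(5) ≈ 220.0 + 536.66*I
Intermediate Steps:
(20 + A(5)*sqrt(U - 6))**2 = (20 + 6*sqrt(1 - 6))**2 = (20 + 6*sqrt(-5))**2 = (20 + 6*(I*sqrt(5)))**2 = (20 + 6*I*sqrt(5))**2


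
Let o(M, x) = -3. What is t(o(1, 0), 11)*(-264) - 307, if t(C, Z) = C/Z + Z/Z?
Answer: -499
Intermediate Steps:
t(C, Z) = 1 + C/Z (t(C, Z) = C/Z + 1 = 1 + C/Z)
t(o(1, 0), 11)*(-264) - 307 = ((-3 + 11)/11)*(-264) - 307 = ((1/11)*8)*(-264) - 307 = (8/11)*(-264) - 307 = -192 - 307 = -499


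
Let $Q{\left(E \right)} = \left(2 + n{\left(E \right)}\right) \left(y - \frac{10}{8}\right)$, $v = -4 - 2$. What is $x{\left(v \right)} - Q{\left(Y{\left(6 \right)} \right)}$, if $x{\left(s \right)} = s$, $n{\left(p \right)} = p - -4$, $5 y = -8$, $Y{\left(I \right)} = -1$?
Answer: $\frac{33}{4} \approx 8.25$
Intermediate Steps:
$y = - \frac{8}{5}$ ($y = \frac{1}{5} \left(-8\right) = - \frac{8}{5} \approx -1.6$)
$n{\left(p \right)} = 4 + p$ ($n{\left(p \right)} = p + 4 = 4 + p$)
$v = -6$ ($v = -4 - 2 = -6$)
$Q{\left(E \right)} = - \frac{171}{10} - \frac{57 E}{20}$ ($Q{\left(E \right)} = \left(2 + \left(4 + E\right)\right) \left(- \frac{8}{5} - \frac{10}{8}\right) = \left(6 + E\right) \left(- \frac{8}{5} - \frac{5}{4}\right) = \left(6 + E\right) \left(- \frac{57}{20}\right) = - \frac{171}{10} - \frac{57 E}{20}$)
$x{\left(v \right)} - Q{\left(Y{\left(6 \right)} \right)} = -6 - \left(- \frac{171}{10} - - \frac{57}{20}\right) = -6 - \left(- \frac{171}{10} + \frac{57}{20}\right) = -6 - - \frac{57}{4} = -6 + \frac{57}{4} = \frac{33}{4}$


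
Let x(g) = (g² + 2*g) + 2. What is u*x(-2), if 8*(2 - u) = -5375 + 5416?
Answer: -25/4 ≈ -6.2500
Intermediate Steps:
u = -25/8 (u = 2 - (-5375 + 5416)/8 = 2 - ⅛*41 = 2 - 41/8 = -25/8 ≈ -3.1250)
x(g) = 2 + g² + 2*g
u*x(-2) = -25*(2 + (-2)² + 2*(-2))/8 = -25*(2 + 4 - 4)/8 = -25/8*2 = -25/4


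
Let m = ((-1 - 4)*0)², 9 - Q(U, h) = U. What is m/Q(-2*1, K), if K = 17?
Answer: 0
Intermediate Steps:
Q(U, h) = 9 - U
m = 0 (m = (-5*0)² = 0² = 0)
m/Q(-2*1, K) = 0/(9 - (-2)) = 0/(9 - 1*(-2)) = 0/(9 + 2) = 0/11 = 0*(1/11) = 0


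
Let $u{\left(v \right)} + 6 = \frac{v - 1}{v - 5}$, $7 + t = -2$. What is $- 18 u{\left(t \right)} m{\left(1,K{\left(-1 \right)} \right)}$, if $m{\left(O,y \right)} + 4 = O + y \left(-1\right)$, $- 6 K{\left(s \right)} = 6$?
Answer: $- \frac{1332}{7} \approx -190.29$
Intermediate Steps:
$t = -9$ ($t = -7 - 2 = -9$)
$K{\left(s \right)} = -1$ ($K{\left(s \right)} = \left(- \frac{1}{6}\right) 6 = -1$)
$u{\left(v \right)} = -6 + \frac{-1 + v}{-5 + v}$ ($u{\left(v \right)} = -6 + \frac{v - 1}{v - 5} = -6 + \frac{-1 + v}{-5 + v}$)
$m{\left(O,y \right)} = -4 + O - y$ ($m{\left(O,y \right)} = -4 + \left(O + y \left(-1\right)\right) = -4 + \left(O - y\right) = -4 + O - y$)
$- 18 u{\left(t \right)} m{\left(1,K{\left(-1 \right)} \right)} = - 18 \frac{29 - -45}{-5 - 9} \left(-4 + 1 - -1\right) = - 18 \frac{29 + 45}{-14} \left(-4 + 1 + 1\right) = - 18 \left(\left(- \frac{1}{14}\right) 74\right) \left(-2\right) = \left(-18\right) \left(- \frac{37}{7}\right) \left(-2\right) = \frac{666}{7} \left(-2\right) = - \frac{1332}{7}$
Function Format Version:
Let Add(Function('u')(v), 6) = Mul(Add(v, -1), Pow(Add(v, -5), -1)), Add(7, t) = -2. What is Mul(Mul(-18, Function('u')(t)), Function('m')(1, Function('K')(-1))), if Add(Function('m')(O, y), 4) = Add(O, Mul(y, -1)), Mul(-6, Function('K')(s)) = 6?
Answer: Rational(-1332, 7) ≈ -190.29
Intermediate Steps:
t = -9 (t = Add(-7, -2) = -9)
Function('K')(s) = -1 (Function('K')(s) = Mul(Rational(-1, 6), 6) = -1)
Function('u')(v) = Add(-6, Mul(Pow(Add(-5, v), -1), Add(-1, v))) (Function('u')(v) = Add(-6, Mul(Add(v, -1), Pow(Add(v, -5), -1))) = Add(-6, Mul(Add(-1, v), Pow(Add(-5, v), -1))) = Add(-6, Mul(Pow(Add(-5, v), -1), Add(-1, v))))
Function('m')(O, y) = Add(-4, O, Mul(-1, y)) (Function('m')(O, y) = Add(-4, Add(O, Mul(y, -1))) = Add(-4, Add(O, Mul(-1, y))) = Add(-4, O, Mul(-1, y)))
Mul(Mul(-18, Function('u')(t)), Function('m')(1, Function('K')(-1))) = Mul(Mul(-18, Mul(Pow(Add(-5, -9), -1), Add(29, Mul(-5, -9)))), Add(-4, 1, Mul(-1, -1))) = Mul(Mul(-18, Mul(Pow(-14, -1), Add(29, 45))), Add(-4, 1, 1)) = Mul(Mul(-18, Mul(Rational(-1, 14), 74)), -2) = Mul(Mul(-18, Rational(-37, 7)), -2) = Mul(Rational(666, 7), -2) = Rational(-1332, 7)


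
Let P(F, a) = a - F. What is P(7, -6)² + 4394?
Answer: 4563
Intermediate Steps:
P(7, -6)² + 4394 = (-6 - 1*7)² + 4394 = (-6 - 7)² + 4394 = (-13)² + 4394 = 169 + 4394 = 4563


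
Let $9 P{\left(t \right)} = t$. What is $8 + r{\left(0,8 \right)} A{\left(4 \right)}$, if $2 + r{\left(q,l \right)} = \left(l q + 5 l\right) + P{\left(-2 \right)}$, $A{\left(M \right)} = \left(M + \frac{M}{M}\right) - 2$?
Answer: $\frac{364}{3} \approx 121.33$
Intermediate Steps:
$P{\left(t \right)} = \frac{t}{9}$
$A{\left(M \right)} = -1 + M$ ($A{\left(M \right)} = \left(M + 1\right) - 2 = \left(1 + M\right) - 2 = -1 + M$)
$r{\left(q,l \right)} = - \frac{20}{9} + 5 l + l q$ ($r{\left(q,l \right)} = -2 + \left(\left(l q + 5 l\right) + \frac{1}{9} \left(-2\right)\right) = -2 - \left(\frac{2}{9} - 5 l - l q\right) = -2 + \left(- \frac{2}{9} + 5 l + l q\right) = - \frac{20}{9} + 5 l + l q$)
$8 + r{\left(0,8 \right)} A{\left(4 \right)} = 8 + \left(- \frac{20}{9} + 5 \cdot 8 + 8 \cdot 0\right) \left(-1 + 4\right) = 8 + \left(- \frac{20}{9} + 40 + 0\right) 3 = 8 + \frac{340}{9} \cdot 3 = 8 + \frac{340}{3} = \frac{364}{3}$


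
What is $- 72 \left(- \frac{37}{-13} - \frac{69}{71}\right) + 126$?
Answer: $- \frac{8262}{923} \approx -8.9512$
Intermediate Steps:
$- 72 \left(- \frac{37}{-13} - \frac{69}{71}\right) + 126 = - 72 \left(\left(-37\right) \left(- \frac{1}{13}\right) - \frac{69}{71}\right) + 126 = - 72 \left(\frac{37}{13} - \frac{69}{71}\right) + 126 = \left(-72\right) \frac{1730}{923} + 126 = - \frac{124560}{923} + 126 = - \frac{8262}{923}$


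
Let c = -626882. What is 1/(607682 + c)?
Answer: -1/19200 ≈ -5.2083e-5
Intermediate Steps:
1/(607682 + c) = 1/(607682 - 626882) = 1/(-19200) = -1/19200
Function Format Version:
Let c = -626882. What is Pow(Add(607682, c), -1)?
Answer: Rational(-1, 19200) ≈ -5.2083e-5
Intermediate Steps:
Pow(Add(607682, c), -1) = Pow(Add(607682, -626882), -1) = Pow(-19200, -1) = Rational(-1, 19200)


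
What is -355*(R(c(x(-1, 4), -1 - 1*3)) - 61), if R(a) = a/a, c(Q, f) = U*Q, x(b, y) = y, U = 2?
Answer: 21300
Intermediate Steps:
c(Q, f) = 2*Q
R(a) = 1
-355*(R(c(x(-1, 4), -1 - 1*3)) - 61) = -355*(1 - 61) = -355*(-60) = 21300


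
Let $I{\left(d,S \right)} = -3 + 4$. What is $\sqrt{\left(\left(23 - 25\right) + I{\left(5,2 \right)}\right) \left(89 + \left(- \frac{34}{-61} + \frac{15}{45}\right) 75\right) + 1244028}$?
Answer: $\frac{2 \sqrt{1157112111}}{61} \approx 1115.3$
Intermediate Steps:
$I{\left(d,S \right)} = 1$
$\sqrt{\left(\left(23 - 25\right) + I{\left(5,2 \right)}\right) \left(89 + \left(- \frac{34}{-61} + \frac{15}{45}\right) 75\right) + 1244028} = \sqrt{\left(\left(23 - 25\right) + 1\right) \left(89 + \left(- \frac{34}{-61} + \frac{15}{45}\right) 75\right) + 1244028} = \sqrt{\left(-2 + 1\right) \left(89 + \left(\left(-34\right) \left(- \frac{1}{61}\right) + 15 \cdot \frac{1}{45}\right) 75\right) + 1244028} = \sqrt{- (89 + \left(\frac{34}{61} + \frac{1}{3}\right) 75) + 1244028} = \sqrt{- (89 + \frac{163}{183} \cdot 75) + 1244028} = \sqrt{- (89 + \frac{4075}{61}) + 1244028} = \sqrt{\left(-1\right) \frac{9504}{61} + 1244028} = \sqrt{- \frac{9504}{61} + 1244028} = \sqrt{\frac{75876204}{61}} = \frac{2 \sqrt{1157112111}}{61}$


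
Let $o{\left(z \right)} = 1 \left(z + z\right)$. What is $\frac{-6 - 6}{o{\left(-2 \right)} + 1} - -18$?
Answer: $22$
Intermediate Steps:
$o{\left(z \right)} = 2 z$ ($o{\left(z \right)} = 1 \cdot 2 z = 2 z$)
$\frac{-6 - 6}{o{\left(-2 \right)} + 1} - -18 = \frac{-6 - 6}{2 \left(-2\right) + 1} - -18 = - \frac{12}{-4 + 1} + 18 = - \frac{12}{-3} + 18 = \left(-12\right) \left(- \frac{1}{3}\right) + 18 = 4 + 18 = 22$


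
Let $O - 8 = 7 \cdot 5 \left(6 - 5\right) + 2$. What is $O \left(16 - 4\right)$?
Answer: $540$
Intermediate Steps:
$O = 45$ ($O = 8 + \left(7 \cdot 5 \left(6 - 5\right) + 2\right) = 8 + \left(7 \cdot 5 \cdot 1 + 2\right) = 8 + \left(7 \cdot 5 + 2\right) = 8 + \left(35 + 2\right) = 8 + 37 = 45$)
$O \left(16 - 4\right) = 45 \left(16 - 4\right) = 45 \cdot 12 = 540$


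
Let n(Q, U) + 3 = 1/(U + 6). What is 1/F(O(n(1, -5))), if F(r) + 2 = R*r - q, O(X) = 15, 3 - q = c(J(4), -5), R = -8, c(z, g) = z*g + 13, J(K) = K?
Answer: -1/132 ≈ -0.0075758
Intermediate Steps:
n(Q, U) = -3 + 1/(6 + U) (n(Q, U) = -3 + 1/(U + 6) = -3 + 1/(6 + U))
c(z, g) = 13 + g*z (c(z, g) = g*z + 13 = 13 + g*z)
q = 10 (q = 3 - (13 - 5*4) = 3 - (13 - 20) = 3 - 1*(-7) = 3 + 7 = 10)
F(r) = -12 - 8*r (F(r) = -2 + (-8*r - 1*10) = -2 + (-8*r - 10) = -2 + (-10 - 8*r) = -12 - 8*r)
1/F(O(n(1, -5))) = 1/(-12 - 8*15) = 1/(-12 - 120) = 1/(-132) = -1/132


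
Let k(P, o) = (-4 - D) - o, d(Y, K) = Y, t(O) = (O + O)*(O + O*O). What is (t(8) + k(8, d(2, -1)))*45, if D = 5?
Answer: 51345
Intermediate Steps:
t(O) = 2*O*(O + O**2) (t(O) = (2*O)*(O + O**2) = 2*O*(O + O**2))
k(P, o) = -9 - o (k(P, o) = (-4 - 1*5) - o = (-4 - 5) - o = -9 - o)
(t(8) + k(8, d(2, -1)))*45 = (2*8**2*(1 + 8) + (-9 - 1*2))*45 = (2*64*9 + (-9 - 2))*45 = (1152 - 11)*45 = 1141*45 = 51345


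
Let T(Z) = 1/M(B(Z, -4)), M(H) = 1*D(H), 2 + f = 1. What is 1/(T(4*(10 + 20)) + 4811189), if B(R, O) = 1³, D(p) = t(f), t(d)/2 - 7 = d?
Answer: 12/57734269 ≈ 2.0785e-7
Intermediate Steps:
f = -1 (f = -2 + 1 = -1)
t(d) = 14 + 2*d
D(p) = 12 (D(p) = 14 + 2*(-1) = 14 - 2 = 12)
B(R, O) = 1
M(H) = 12 (M(H) = 1*12 = 12)
T(Z) = 1/12
1/(T(4*(10 + 20)) + 4811189) = 1/(1/12 + 4811189) = 1/(57734269/12) = 12/57734269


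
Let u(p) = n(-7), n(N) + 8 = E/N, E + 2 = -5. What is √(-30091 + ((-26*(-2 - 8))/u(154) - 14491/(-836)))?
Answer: I*√257792969665/2926 ≈ 173.52*I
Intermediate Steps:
E = -7 (E = -2 - 5 = -7)
n(N) = -8 - 7/N
u(p) = -7 (u(p) = -8 - 7/(-7) = -8 - 7*(-⅐) = -8 + 1 = -7)
√(-30091 + ((-26*(-2 - 8))/u(154) - 14491/(-836))) = √(-30091 + (-26*(-2 - 8)/(-7) - 14491/(-836))) = √(-30091 + (-26*(-10)*(-⅐) - 14491*(-1/836))) = √(-30091 + (260*(-⅐) + 14491/836)) = √(-30091 + (-260/7 + 14491/836)) = √(-30091 - 115923/5852) = √(-176208455/5852) = I*√257792969665/2926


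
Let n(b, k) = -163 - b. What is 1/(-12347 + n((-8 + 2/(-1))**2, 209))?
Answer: -1/12610 ≈ -7.9302e-5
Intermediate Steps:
1/(-12347 + n((-8 + 2/(-1))**2, 209)) = 1/(-12347 + (-163 - (-8 + 2/(-1))**2)) = 1/(-12347 + (-163 - (-8 + 2*(-1))**2)) = 1/(-12347 + (-163 - (-8 - 2)**2)) = 1/(-12347 + (-163 - 1*(-10)**2)) = 1/(-12347 + (-163 - 1*100)) = 1/(-12347 + (-163 - 100)) = 1/(-12347 - 263) = 1/(-12610) = -1/12610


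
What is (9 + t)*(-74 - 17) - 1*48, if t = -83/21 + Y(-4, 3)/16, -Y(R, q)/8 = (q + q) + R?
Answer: -1249/3 ≈ -416.33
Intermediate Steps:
Y(R, q) = -16*q - 8*R (Y(R, q) = -8*((q + q) + R) = -8*(2*q + R) = -8*(R + 2*q) = -16*q - 8*R)
t = -104/21 (t = -83/21 + (-16*3 - 8*(-4))/16 = -83*1/21 + (-48 + 32)*(1/16) = -83/21 - 16*1/16 = -83/21 - 1 = -104/21 ≈ -4.9524)
(9 + t)*(-74 - 17) - 1*48 = (9 - 104/21)*(-74 - 17) - 1*48 = (85/21)*(-91) - 48 = -1105/3 - 48 = -1249/3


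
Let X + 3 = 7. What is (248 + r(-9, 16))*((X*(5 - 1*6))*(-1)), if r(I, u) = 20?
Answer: 1072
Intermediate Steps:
X = 4 (X = -3 + 7 = 4)
(248 + r(-9, 16))*((X*(5 - 1*6))*(-1)) = (248 + 20)*((4*(5 - 1*6))*(-1)) = 268*((4*(5 - 6))*(-1)) = 268*((4*(-1))*(-1)) = 268*(-4*(-1)) = 268*4 = 1072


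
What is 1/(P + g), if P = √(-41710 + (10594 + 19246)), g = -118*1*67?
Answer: -3953/31258353 - I*√11870/62516706 ≈ -0.00012646 - 1.7427e-6*I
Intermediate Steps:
g = -7906 (g = -118*67 = -7906)
P = I*√11870 (P = √(-41710 + 29840) = √(-11870) = I*√11870 ≈ 108.95*I)
1/(P + g) = 1/(I*√11870 - 7906) = 1/(-7906 + I*√11870)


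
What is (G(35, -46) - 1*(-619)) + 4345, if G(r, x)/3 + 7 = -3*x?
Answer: 5357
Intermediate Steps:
G(r, x) = -21 - 9*x (G(r, x) = -21 + 3*(-3*x) = -21 - 9*x)
(G(35, -46) - 1*(-619)) + 4345 = ((-21 - 9*(-46)) - 1*(-619)) + 4345 = ((-21 + 414) + 619) + 4345 = (393 + 619) + 4345 = 1012 + 4345 = 5357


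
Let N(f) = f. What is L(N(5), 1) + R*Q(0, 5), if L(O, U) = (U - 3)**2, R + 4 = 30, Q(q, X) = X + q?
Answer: 134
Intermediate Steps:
R = 26 (R = -4 + 30 = 26)
L(O, U) = (-3 + U)**2
L(N(5), 1) + R*Q(0, 5) = (-3 + 1)**2 + 26*(5 + 0) = (-2)**2 + 26*5 = 4 + 130 = 134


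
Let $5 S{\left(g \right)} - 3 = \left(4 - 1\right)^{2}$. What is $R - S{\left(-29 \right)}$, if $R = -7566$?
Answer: $- \frac{37842}{5} \approx -7568.4$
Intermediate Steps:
$S{\left(g \right)} = \frac{12}{5}$ ($S{\left(g \right)} = \frac{3}{5} + \frac{\left(4 - 1\right)^{2}}{5} = \frac{3}{5} + \frac{3^{2}}{5} = \frac{3}{5} + \frac{1}{5} \cdot 9 = \frac{3}{5} + \frac{9}{5} = \frac{12}{5}$)
$R - S{\left(-29 \right)} = -7566 - \frac{12}{5} = - \frac{37842}{5}$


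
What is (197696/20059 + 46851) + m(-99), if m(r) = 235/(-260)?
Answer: 289219623/6172 ≈ 46860.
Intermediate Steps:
m(r) = -47/52 (m(r) = 235*(-1/260) = -47/52)
(197696/20059 + 46851) + m(-99) = (197696/20059 + 46851) - 47/52 = 939981905/20059 - 47/52 = 289219623/6172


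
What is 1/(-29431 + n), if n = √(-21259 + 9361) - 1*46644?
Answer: -76075/5787417523 - 3*I*√1322/5787417523 ≈ -1.3145e-5 - 1.8847e-8*I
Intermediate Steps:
n = -46644 + 3*I*√1322 (n = √(-11898) - 46644 = 3*I*√1322 - 46644 = -46644 + 3*I*√1322 ≈ -46644.0 + 109.08*I)
1/(-29431 + n) = 1/(-29431 + (-46644 + 3*I*√1322)) = 1/(-76075 + 3*I*√1322)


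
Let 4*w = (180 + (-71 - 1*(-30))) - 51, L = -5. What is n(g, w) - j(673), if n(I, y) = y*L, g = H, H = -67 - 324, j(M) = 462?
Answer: -572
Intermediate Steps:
w = 22 (w = ((180 + (-71 - 1*(-30))) - 51)/4 = ((180 + (-71 + 30)) - 51)/4 = ((180 - 41) - 51)/4 = (139 - 51)/4 = (1/4)*88 = 22)
H = -391
g = -391
n(I, y) = -5*y (n(I, y) = y*(-5) = -5*y)
n(g, w) - j(673) = -5*22 - 1*462 = -110 - 462 = -572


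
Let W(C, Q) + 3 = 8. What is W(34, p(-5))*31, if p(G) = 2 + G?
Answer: 155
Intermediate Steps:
W(C, Q) = 5 (W(C, Q) = -3 + 8 = 5)
W(34, p(-5))*31 = 5*31 = 155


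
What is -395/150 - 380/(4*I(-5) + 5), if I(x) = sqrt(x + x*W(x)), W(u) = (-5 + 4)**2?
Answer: (-316*sqrt(10) + 11795*I)/(30*(-5*I + 4*sqrt(10))) ≈ -12.904 + 25.982*I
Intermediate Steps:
W(u) = 1 (W(u) = (-1)**2 = 1)
I(x) = sqrt(2)*sqrt(x) (I(x) = sqrt(x + x*1) = sqrt(x + x) = sqrt(2*x) = sqrt(2)*sqrt(x))
-395/150 - 380/(4*I(-5) + 5) = -395/150 - 380/(4*(sqrt(2)*sqrt(-5)) + 5) = -395*1/150 - 380/(4*(sqrt(2)*(I*sqrt(5))) + 5) = -79/30 - 380/(4*(I*sqrt(10)) + 5) = -79/30 - 380/(4*I*sqrt(10) + 5) = -79/30 - 380/(5 + 4*I*sqrt(10))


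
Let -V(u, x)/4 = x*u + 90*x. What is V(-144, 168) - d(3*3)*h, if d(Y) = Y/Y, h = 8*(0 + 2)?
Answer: 36272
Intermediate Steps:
V(u, x) = -360*x - 4*u*x (V(u, x) = -4*(x*u + 90*x) = -4*(u*x + 90*x) = -4*(90*x + u*x) = -360*x - 4*u*x)
h = 16 (h = 8*2 = 16)
d(Y) = 1
V(-144, 168) - d(3*3)*h = -4*168*(90 - 144) - 16 = -4*168*(-54) - 1*16 = 36288 - 16 = 36272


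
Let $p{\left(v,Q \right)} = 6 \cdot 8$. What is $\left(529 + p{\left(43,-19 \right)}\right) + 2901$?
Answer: $3478$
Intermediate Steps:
$p{\left(v,Q \right)} = 48$
$\left(529 + p{\left(43,-19 \right)}\right) + 2901 = \left(529 + 48\right) + 2901 = 577 + 2901 = 3478$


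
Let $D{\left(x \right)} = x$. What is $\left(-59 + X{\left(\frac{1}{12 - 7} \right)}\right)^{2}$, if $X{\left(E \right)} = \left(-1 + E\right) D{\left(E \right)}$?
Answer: $\frac{2187441}{625} \approx 3499.9$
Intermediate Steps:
$X{\left(E \right)} = E \left(-1 + E\right)$ ($X{\left(E \right)} = \left(-1 + E\right) E = E \left(-1 + E\right)$)
$\left(-59 + X{\left(\frac{1}{12 - 7} \right)}\right)^{2} = \left(-59 + \frac{-1 + \frac{1}{12 - 7}}{12 - 7}\right)^{2} = \left(-59 + \frac{-1 + \frac{1}{5}}{5}\right)^{2} = \left(-59 + \frac{1}{5} \left(- \frac{4}{5}\right)\right)^{2} = \left(-59 - \frac{4}{25}\right)^{2} = \left(- \frac{1479}{25}\right)^{2} = \frac{2187441}{625}$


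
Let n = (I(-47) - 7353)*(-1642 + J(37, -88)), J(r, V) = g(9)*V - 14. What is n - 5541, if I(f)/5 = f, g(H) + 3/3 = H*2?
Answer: 23911835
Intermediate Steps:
g(H) = -1 + 2*H (g(H) = -1 + H*2 = -1 + 2*H)
I(f) = 5*f
J(r, V) = -14 + 17*V (J(r, V) = (-1 + 2*9)*V - 14 = (-1 + 18)*V - 14 = 17*V - 14 = -14 + 17*V)
n = 23917376 (n = (5*(-47) - 7353)*(-1642 + (-14 + 17*(-88))) = (-235 - 7353)*(-1642 + (-14 - 1496)) = -7588*(-1642 - 1510) = -7588*(-3152) = 23917376)
n - 5541 = 23917376 - 5541 = 23911835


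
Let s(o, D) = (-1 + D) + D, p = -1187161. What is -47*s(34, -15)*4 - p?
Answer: 1192989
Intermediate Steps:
s(o, D) = -1 + 2*D
-47*s(34, -15)*4 - p = -47*(-1 + 2*(-15))*4 - 1*(-1187161) = -47*(-1 - 30)*4 + 1187161 = -(-1457)*4 + 1187161 = -47*(-124) + 1187161 = 5828 + 1187161 = 1192989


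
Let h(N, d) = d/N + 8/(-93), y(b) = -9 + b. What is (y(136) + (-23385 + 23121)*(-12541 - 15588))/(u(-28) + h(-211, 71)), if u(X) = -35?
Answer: -145723989009/695096 ≈ -2.0965e+5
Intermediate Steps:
h(N, d) = -8/93 + d/N (h(N, d) = d/N + 8*(-1/93) = d/N - 8/93 = -8/93 + d/N)
(y(136) + (-23385 + 23121)*(-12541 - 15588))/(u(-28) + h(-211, 71)) = ((-9 + 136) + (-23385 + 23121)*(-12541 - 15588))/(-35 + (-8/93 + 71/(-211))) = (127 - 264*(-28129))/(-35 + (-8/93 + 71*(-1/211))) = (127 + 7426056)/(-35 + (-8/93 - 71/211)) = 7426183/(-35 - 8291/19623) = 7426183/(-695096/19623) = 7426183*(-19623/695096) = -145723989009/695096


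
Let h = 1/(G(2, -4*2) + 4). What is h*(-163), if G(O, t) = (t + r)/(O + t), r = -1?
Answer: -326/11 ≈ -29.636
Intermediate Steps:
G(O, t) = (-1 + t)/(O + t) (G(O, t) = (t - 1)/(O + t) = (-1 + t)/(O + t))
h = 2/11 (h = 1/((-1 - 4*2)/(2 - 4*2) + 4) = 1/((-1 - 8)/(2 - 8) + 4) = 1/(-9/(-6) + 4) = 1/(-1/6*(-9) + 4) = 1/(3/2 + 4) = 1/(11/2) = 2/11 ≈ 0.18182)
h*(-163) = (2/11)*(-163) = -326/11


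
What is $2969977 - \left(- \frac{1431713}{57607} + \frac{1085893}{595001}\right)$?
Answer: $\frac{9254580191390791}{3116020237} \approx 2.97 \cdot 10^{6}$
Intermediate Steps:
$2969977 - \left(- \frac{1431713}{57607} + \frac{1085893}{595001}\right) = 2969977 - - \frac{71755966242}{3116020237} = 2969977 + \left(\frac{1431713}{57607} - \frac{1085893}{595001}\right) = 2969977 + \frac{71755966242}{3116020237} = \frac{9254580191390791}{3116020237}$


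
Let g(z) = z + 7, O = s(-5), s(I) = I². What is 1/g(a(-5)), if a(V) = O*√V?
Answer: 7/3174 - 25*I*√5/3174 ≈ 0.0022054 - 0.017612*I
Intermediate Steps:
O = 25 (O = (-5)² = 25)
a(V) = 25*√V
g(z) = 7 + z
1/g(a(-5)) = 1/(7 + 25*√(-5)) = 1/(7 + 25*(I*√5)) = 1/(7 + 25*I*√5)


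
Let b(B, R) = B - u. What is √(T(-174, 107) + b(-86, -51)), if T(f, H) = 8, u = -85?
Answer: √7 ≈ 2.6458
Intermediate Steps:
b(B, R) = 85 + B (b(B, R) = B - 1*(-85) = B + 85 = 85 + B)
√(T(-174, 107) + b(-86, -51)) = √(8 + (85 - 86)) = √(8 - 1) = √7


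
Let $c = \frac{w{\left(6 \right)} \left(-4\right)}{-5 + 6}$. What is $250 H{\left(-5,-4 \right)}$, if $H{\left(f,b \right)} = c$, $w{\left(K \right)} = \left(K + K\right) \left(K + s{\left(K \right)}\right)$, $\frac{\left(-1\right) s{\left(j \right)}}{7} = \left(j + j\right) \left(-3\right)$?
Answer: $-3096000$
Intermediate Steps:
$s{\left(j \right)} = 42 j$ ($s{\left(j \right)} = - 7 \left(j + j\right) \left(-3\right) = - 7 \cdot 2 j \left(-3\right) = - 7 \left(- 6 j\right) = 42 j$)
$w{\left(K \right)} = 86 K^{2}$ ($w{\left(K \right)} = \left(K + K\right) \left(K + 42 K\right) = 2 K 43 K = 86 K^{2}$)
$c = -12384$ ($c = \frac{86 \cdot 6^{2} \left(-4\right)}{-5 + 6} = \frac{86 \cdot 36 \left(-4\right)}{1} = 3096 \left(-4\right) 1 = \left(-12384\right) 1 = -12384$)
$H{\left(f,b \right)} = -12384$
$250 H{\left(-5,-4 \right)} = 250 \left(-12384\right) = -3096000$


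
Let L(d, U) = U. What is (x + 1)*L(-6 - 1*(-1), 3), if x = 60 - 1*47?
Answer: 42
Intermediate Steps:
x = 13 (x = 60 - 47 = 13)
(x + 1)*L(-6 - 1*(-1), 3) = (13 + 1)*3 = 14*3 = 42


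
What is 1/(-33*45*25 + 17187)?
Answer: -1/19938 ≈ -5.0156e-5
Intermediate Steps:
1/(-33*45*25 + 17187) = 1/(-1485*25 + 17187) = 1/(-37125 + 17187) = 1/(-19938) = -1/19938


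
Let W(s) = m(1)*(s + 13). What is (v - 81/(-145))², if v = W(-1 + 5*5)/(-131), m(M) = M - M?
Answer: 6561/21025 ≈ 0.31206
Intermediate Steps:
m(M) = 0
W(s) = 0 (W(s) = 0*(s + 13) = 0*(13 + s) = 0)
v = 0 (v = 0/(-131) = 0*(-1/131) = 0)
(v - 81/(-145))² = (0 - 81/(-145))² = (0 - 81*(-1/145))² = (0 + 81/145)² = (81/145)² = 6561/21025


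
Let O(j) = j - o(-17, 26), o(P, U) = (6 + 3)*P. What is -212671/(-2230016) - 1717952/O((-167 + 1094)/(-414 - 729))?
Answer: -3801098174167/336732416 ≈ -11288.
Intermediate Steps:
o(P, U) = 9*P
O(j) = 153 + j (O(j) = j - 9*(-17) = j - 1*(-153) = j + 153 = 153 + j)
-212671/(-2230016) - 1717952/O((-167 + 1094)/(-414 - 729)) = -212671/(-2230016) - 1717952/(153 + (-167 + 1094)/(-414 - 729)) = -212671*(-1/2230016) - 1717952/(153 + 927/(-1143)) = 212671/2230016 - 1717952/(153 + 927*(-1/1143)) = 212671/2230016 - 1717952/(153 - 103/127) = 212671/2230016 - 1717952/19328/127 = 212671/2230016 - 1717952*127/19328 = 212671/2230016 - 3409061/302 = -3801098174167/336732416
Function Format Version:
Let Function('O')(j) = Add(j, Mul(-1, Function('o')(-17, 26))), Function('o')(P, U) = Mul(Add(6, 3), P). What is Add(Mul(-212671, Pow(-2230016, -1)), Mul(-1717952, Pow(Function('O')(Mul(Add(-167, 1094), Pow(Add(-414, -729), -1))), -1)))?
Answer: Rational(-3801098174167, 336732416) ≈ -11288.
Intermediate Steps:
Function('o')(P, U) = Mul(9, P)
Function('O')(j) = Add(153, j) (Function('O')(j) = Add(j, Mul(-1, Mul(9, -17))) = Add(j, Mul(-1, -153)) = Add(j, 153) = Add(153, j))
Add(Mul(-212671, Pow(-2230016, -1)), Mul(-1717952, Pow(Function('O')(Mul(Add(-167, 1094), Pow(Add(-414, -729), -1))), -1))) = Add(Mul(-212671, Pow(-2230016, -1)), Mul(-1717952, Pow(Add(153, Mul(Add(-167, 1094), Pow(Add(-414, -729), -1))), -1))) = Add(Mul(-212671, Rational(-1, 2230016)), Mul(-1717952, Pow(Add(153, Mul(927, Pow(-1143, -1))), -1))) = Add(Rational(212671, 2230016), Mul(-1717952, Pow(Add(153, Mul(927, Rational(-1, 1143))), -1))) = Add(Rational(212671, 2230016), Mul(-1717952, Pow(Add(153, Rational(-103, 127)), -1))) = Add(Rational(212671, 2230016), Mul(-1717952, Pow(Rational(19328, 127), -1))) = Add(Rational(212671, 2230016), Mul(-1717952, Rational(127, 19328))) = Add(Rational(212671, 2230016), Rational(-3409061, 302)) = Rational(-3801098174167, 336732416)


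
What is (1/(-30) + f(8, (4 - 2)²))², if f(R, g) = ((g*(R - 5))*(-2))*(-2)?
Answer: 2070721/900 ≈ 2300.8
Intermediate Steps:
f(R, g) = 4*g*(-5 + R) (f(R, g) = ((g*(-5 + R))*(-2))*(-2) = -2*g*(-5 + R)*(-2) = 4*g*(-5 + R))
(1/(-30) + f(8, (4 - 2)²))² = (1/(-30) + 4*(4 - 2)²*(-5 + 8))² = (-1/30 + 4*2²*3)² = (-1/30 + 4*4*3)² = (-1/30 + 48)² = (1439/30)² = 2070721/900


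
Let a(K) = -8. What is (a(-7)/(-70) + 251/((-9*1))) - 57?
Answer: -26704/315 ≈ -84.775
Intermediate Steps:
(a(-7)/(-70) + 251/((-9*1))) - 57 = (-8/(-70) + 251/((-9*1))) - 57 = (-8*(-1/70) + 251/(-9)) - 57 = (4/35 + 251*(-⅑)) - 57 = (4/35 - 251/9) - 57 = -8749/315 - 57 = -26704/315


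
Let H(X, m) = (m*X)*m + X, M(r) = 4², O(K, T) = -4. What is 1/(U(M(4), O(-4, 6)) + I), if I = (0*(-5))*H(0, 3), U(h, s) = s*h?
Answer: -1/64 ≈ -0.015625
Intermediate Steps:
M(r) = 16
U(h, s) = h*s
H(X, m) = X + X*m² (H(X, m) = (X*m)*m + X = X*m² + X = X + X*m²)
I = 0 (I = (0*(-5))*(0*(1 + 3²)) = 0*(0*(1 + 9)) = 0*(0*10) = 0*0 = 0)
1/(U(M(4), O(-4, 6)) + I) = 1/(16*(-4) + 0) = 1/(-64 + 0) = 1/(-64) = -1/64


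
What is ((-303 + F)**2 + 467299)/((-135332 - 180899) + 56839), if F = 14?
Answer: -137705/64848 ≈ -2.1235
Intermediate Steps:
((-303 + F)**2 + 467299)/((-135332 - 180899) + 56839) = ((-303 + 14)**2 + 467299)/((-135332 - 180899) + 56839) = ((-289)**2 + 467299)/(-316231 + 56839) = (83521 + 467299)/(-259392) = 550820*(-1/259392) = -137705/64848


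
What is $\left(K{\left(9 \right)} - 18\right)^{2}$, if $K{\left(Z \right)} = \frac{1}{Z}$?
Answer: $\frac{25921}{81} \approx 320.01$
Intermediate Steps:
$\left(K{\left(9 \right)} - 18\right)^{2} = \left(\frac{1}{9} - 18\right)^{2} = \left(- \frac{161}{9}\right)^{2} = \frac{25921}{81}$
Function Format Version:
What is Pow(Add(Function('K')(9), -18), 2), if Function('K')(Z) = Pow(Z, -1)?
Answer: Rational(25921, 81) ≈ 320.01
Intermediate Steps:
Pow(Add(Function('K')(9), -18), 2) = Pow(Add(Pow(9, -1), -18), 2) = Pow(Add(Rational(1, 9), -18), 2) = Pow(Rational(-161, 9), 2) = Rational(25921, 81)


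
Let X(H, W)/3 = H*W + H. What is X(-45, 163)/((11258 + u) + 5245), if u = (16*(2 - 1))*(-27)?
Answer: -7380/5357 ≈ -1.3776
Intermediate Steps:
X(H, W) = 3*H + 3*H*W (X(H, W) = 3*(H*W + H) = 3*(H + H*W) = 3*H + 3*H*W)
u = -432 (u = (16*1)*(-27) = 16*(-27) = -432)
X(-45, 163)/((11258 + u) + 5245) = (3*(-45)*(1 + 163))/((11258 - 432) + 5245) = (3*(-45)*164)/(10826 + 5245) = -22140/16071 = -22140*1/16071 = -7380/5357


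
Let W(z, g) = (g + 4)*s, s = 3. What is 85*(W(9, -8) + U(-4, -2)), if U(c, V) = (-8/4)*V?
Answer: -680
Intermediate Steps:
U(c, V) = -2*V (U(c, V) = (-8*1/4)*V = -2*V)
W(z, g) = 12 + 3*g (W(z, g) = (g + 4)*3 = (4 + g)*3 = 12 + 3*g)
85*(W(9, -8) + U(-4, -2)) = 85*((12 + 3*(-8)) - 2*(-2)) = 85*((12 - 24) + 4) = 85*(-12 + 4) = 85*(-8) = -680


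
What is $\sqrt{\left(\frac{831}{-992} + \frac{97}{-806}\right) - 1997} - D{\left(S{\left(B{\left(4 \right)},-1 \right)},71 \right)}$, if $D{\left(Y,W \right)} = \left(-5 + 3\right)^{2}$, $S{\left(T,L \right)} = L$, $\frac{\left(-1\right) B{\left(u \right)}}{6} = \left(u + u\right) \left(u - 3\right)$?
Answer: $-4 + \frac{i \sqrt{20767127602}}{3224} \approx -4.0 + 44.699 i$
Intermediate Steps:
$B{\left(u \right)} = - 12 u \left(-3 + u\right)$ ($B{\left(u \right)} = - 6 \left(u + u\right) \left(u - 3\right) = - 6 \cdot 2 u \left(-3 + u\right) = - 12 u \left(-3 + u\right)$)
$D{\left(Y,W \right)} = 4$ ($D{\left(Y,W \right)} = \left(-2\right)^{2} = 4$)
$\sqrt{\left(\frac{831}{-992} + \frac{97}{-806}\right) - 1997} - D{\left(S{\left(B{\left(4 \right)},-1 \right)},71 \right)} = \sqrt{\left(\frac{831}{-992} + \frac{97}{-806}\right) - 1997} - 4 = \sqrt{\left(831 \left(- \frac{1}{992}\right) + 97 \left(- \frac{1}{806}\right)\right) - 1997} - 4 = \sqrt{\left(- \frac{831}{992} - \frac{97}{806}\right) - 1997} - 4 = \sqrt{- \frac{12355}{12896} - 1997} - 4 = \sqrt{- \frac{25765667}{12896}} - 4 = \frac{i \sqrt{20767127602}}{3224} - 4 = -4 + \frac{i \sqrt{20767127602}}{3224}$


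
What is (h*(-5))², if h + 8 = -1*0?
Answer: 1600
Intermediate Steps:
h = -8 (h = -8 - 1*0 = -8 + 0 = -8)
(h*(-5))² = (-8*(-5))² = 40² = 1600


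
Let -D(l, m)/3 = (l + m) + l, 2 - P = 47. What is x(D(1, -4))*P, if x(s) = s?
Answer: -270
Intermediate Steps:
P = -45 (P = 2 - 1*47 = 2 - 47 = -45)
D(l, m) = -6*l - 3*m (D(l, m) = -3*((l + m) + l) = -3*(m + 2*l) = -6*l - 3*m)
x(D(1, -4))*P = (-6*1 - 3*(-4))*(-45) = (-6 + 12)*(-45) = 6*(-45) = -270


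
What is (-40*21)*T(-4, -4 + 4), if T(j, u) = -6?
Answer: 5040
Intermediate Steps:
(-40*21)*T(-4, -4 + 4) = -40*21*(-6) = -840*(-6) = 5040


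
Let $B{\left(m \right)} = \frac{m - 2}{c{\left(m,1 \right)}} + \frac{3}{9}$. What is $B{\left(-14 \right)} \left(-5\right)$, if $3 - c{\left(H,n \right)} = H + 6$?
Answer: $\frac{185}{33} \approx 5.6061$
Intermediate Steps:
$c{\left(H,n \right)} = -3 - H$ ($c{\left(H,n \right)} = 3 - \left(H + 6\right) = 3 - \left(6 + H\right) = -3 - H$)
$B{\left(m \right)} = \frac{1}{3} + \frac{-2 + m}{-3 - m}$ ($B{\left(m \right)} = \frac{m - 2}{-3 - m} + \frac{3}{9} = \frac{m - 2}{-3 - m} + 3 \cdot \frac{1}{9} = \frac{-2 + m}{-3 - m} + \frac{1}{3} = \frac{1}{3} + \frac{-2 + m}{-3 - m}$)
$B{\left(-14 \right)} \left(-5\right) = \frac{9 - -28}{3 \left(3 - 14\right)} \left(-5\right) = \frac{9 + 28}{3 \left(-11\right)} \left(-5\right) = \frac{1}{3} \left(- \frac{1}{11}\right) 37 \left(-5\right) = \left(- \frac{37}{33}\right) \left(-5\right) = \frac{185}{33}$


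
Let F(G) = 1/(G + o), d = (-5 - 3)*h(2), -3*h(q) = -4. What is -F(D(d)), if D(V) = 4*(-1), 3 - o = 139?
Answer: 1/140 ≈ 0.0071429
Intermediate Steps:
o = -136 (o = 3 - 1*139 = 3 - 139 = -136)
h(q) = 4/3 (h(q) = -1/3*(-4) = 4/3)
d = -32/3 (d = (-5 - 3)*(4/3) = -8*4/3 = -32/3 ≈ -10.667)
D(V) = -4
F(G) = 1/(-136 + G) (F(G) = 1/(G - 136) = 1/(-136 + G))
-F(D(d)) = -1/(-136 - 4) = -1/(-140) = -1*(-1/140) = 1/140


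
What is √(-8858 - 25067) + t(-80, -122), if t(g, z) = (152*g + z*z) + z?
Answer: 2602 + 5*I*√1357 ≈ 2602.0 + 184.19*I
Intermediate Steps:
t(g, z) = z + z² + 152*g (t(g, z) = (152*g + z²) + z = (z² + 152*g) + z = z + z² + 152*g)
√(-8858 - 25067) + t(-80, -122) = √(-8858 - 25067) + (-122 + (-122)² + 152*(-80)) = √(-33925) + (-122 + 14884 - 12160) = 5*I*√1357 + 2602 = 2602 + 5*I*√1357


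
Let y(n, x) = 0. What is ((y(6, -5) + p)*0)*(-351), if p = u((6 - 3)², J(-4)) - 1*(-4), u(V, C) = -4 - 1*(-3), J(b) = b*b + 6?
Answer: 0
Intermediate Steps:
J(b) = 6 + b² (J(b) = b² + 6 = 6 + b²)
u(V, C) = -1 (u(V, C) = -4 + 3 = -1)
p = 3 (p = -1 - 1*(-4) = -1 + 4 = 3)
((y(6, -5) + p)*0)*(-351) = ((0 + 3)*0)*(-351) = (3*0)*(-351) = 0*(-351) = 0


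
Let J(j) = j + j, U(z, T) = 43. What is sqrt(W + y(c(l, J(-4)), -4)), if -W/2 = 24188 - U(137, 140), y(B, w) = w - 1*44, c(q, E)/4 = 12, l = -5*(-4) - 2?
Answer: I*sqrt(48338) ≈ 219.86*I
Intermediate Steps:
l = 18 (l = 20 - 2 = 18)
J(j) = 2*j
c(q, E) = 48 (c(q, E) = 4*12 = 48)
y(B, w) = -44 + w (y(B, w) = w - 44 = -44 + w)
W = -48290 (W = -2*(24188 - 1*43) = -2*(24188 - 43) = -2*24145 = -48290)
sqrt(W + y(c(l, J(-4)), -4)) = sqrt(-48290 + (-44 - 4)) = sqrt(-48290 - 48) = sqrt(-48338) = I*sqrt(48338)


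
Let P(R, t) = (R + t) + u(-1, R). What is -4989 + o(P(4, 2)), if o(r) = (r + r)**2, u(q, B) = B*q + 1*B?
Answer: -4845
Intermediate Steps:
u(q, B) = B + B*q (u(q, B) = B*q + B = B + B*q)
P(R, t) = R + t (P(R, t) = (R + t) + R*(1 - 1) = (R + t) + R*0 = (R + t) + 0 = R + t)
o(r) = 4*r**2 (o(r) = (2*r)**2 = 4*r**2)
-4989 + o(P(4, 2)) = -4989 + 4*(4 + 2)**2 = -4989 + 4*6**2 = -4989 + 4*36 = -4989 + 144 = -4845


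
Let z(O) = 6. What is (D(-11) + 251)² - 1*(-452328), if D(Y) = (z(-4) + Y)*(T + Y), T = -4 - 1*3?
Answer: 568609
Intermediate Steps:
T = -7 (T = -4 - 3 = -7)
D(Y) = (-7 + Y)*(6 + Y) (D(Y) = (6 + Y)*(-7 + Y) = (-7 + Y)*(6 + Y))
(D(-11) + 251)² - 1*(-452328) = ((-42 + (-11)² - 1*(-11)) + 251)² - 1*(-452328) = ((-42 + 121 + 11) + 251)² + 452328 = (90 + 251)² + 452328 = 341² + 452328 = 116281 + 452328 = 568609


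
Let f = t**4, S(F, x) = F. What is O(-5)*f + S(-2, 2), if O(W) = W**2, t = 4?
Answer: 6398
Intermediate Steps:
f = 256 (f = 4**4 = 256)
O(-5)*f + S(-2, 2) = (-5)**2*256 - 2 = 25*256 - 2 = 6400 - 2 = 6398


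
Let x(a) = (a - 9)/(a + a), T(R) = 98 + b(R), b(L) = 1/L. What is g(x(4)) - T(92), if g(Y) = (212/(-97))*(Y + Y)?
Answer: -850269/8924 ≈ -95.279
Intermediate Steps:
b(L) = 1/L
T(R) = 98 + 1/R
x(a) = (-9 + a)/(2*a) (x(a) = (-9 + a)/((2*a)) = (-9 + a)*(1/(2*a)) = (-9 + a)/(2*a))
g(Y) = -424*Y/97 (g(Y) = (212*(-1/97))*(2*Y) = -424*Y/97)
g(x(4)) - T(92) = -212*(-9 + 4)/(97*4) - (98 + 1/92) = -212*(-5)/(97*4) - (98 + 1/92) = -424/97*(-5/8) - 1*9017/92 = 265/97 - 9017/92 = -850269/8924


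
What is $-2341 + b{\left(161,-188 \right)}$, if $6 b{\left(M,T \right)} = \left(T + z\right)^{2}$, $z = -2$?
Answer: $\frac{11027}{3} \approx 3675.7$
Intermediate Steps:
$b{\left(M,T \right)} = \frac{\left(-2 + T\right)^{2}}{6}$ ($b{\left(M,T \right)} = \frac{\left(T - 2\right)^{2}}{6} = \frac{\left(-2 + T\right)^{2}}{6}$)
$-2341 + b{\left(161,-188 \right)} = -2341 + \frac{\left(-2 - 188\right)^{2}}{6} = -2341 + \frac{\left(-190\right)^{2}}{6} = -2341 + \frac{1}{6} \cdot 36100 = -2341 + \frac{18050}{3} = \frac{11027}{3}$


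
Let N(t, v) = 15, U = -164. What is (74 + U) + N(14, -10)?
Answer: -75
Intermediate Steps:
(74 + U) + N(14, -10) = (74 - 164) + 15 = -90 + 15 = -75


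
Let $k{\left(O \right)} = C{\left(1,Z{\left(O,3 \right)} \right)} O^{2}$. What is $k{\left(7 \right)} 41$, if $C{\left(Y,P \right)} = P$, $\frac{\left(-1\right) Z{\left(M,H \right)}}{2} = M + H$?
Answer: $-40180$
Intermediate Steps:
$Z{\left(M,H \right)} = - 2 H - 2 M$ ($Z{\left(M,H \right)} = - 2 \left(M + H\right) = - 2 \left(H + M\right) = - 2 H - 2 M$)
$k{\left(O \right)} = O^{2} \left(-6 - 2 O\right)$ ($k{\left(O \right)} = \left(\left(-2\right) 3 - 2 O\right) O^{2} = \left(-6 - 2 O\right) O^{2} = O^{2} \left(-6 - 2 O\right)$)
$k{\left(7 \right)} 41 = 2 \cdot 7^{2} \left(-3 - 7\right) 41 = 2 \cdot 49 \left(-3 - 7\right) 41 = 2 \cdot 49 \left(-10\right) 41 = \left(-980\right) 41 = -40180$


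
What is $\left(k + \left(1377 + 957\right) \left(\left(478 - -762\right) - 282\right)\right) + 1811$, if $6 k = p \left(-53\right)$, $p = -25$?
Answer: $\frac{13428023}{6} \approx 2.238 \cdot 10^{6}$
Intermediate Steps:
$k = \frac{1325}{6}$ ($k = \frac{\left(-25\right) \left(-53\right)}{6} = \frac{1}{6} \cdot 1325 = \frac{1325}{6} \approx 220.83$)
$\left(k + \left(1377 + 957\right) \left(\left(478 - -762\right) - 282\right)\right) + 1811 = \left(\frac{1325}{6} + \left(1377 + 957\right) \left(\left(478 - -762\right) - 282\right)\right) + 1811 = \left(\frac{1325}{6} + 2334 \left(\left(478 + 762\right) - 282\right)\right) + 1811 = \left(\frac{1325}{6} + 2334 \left(1240 - 282\right)\right) + 1811 = \left(\frac{1325}{6} + 2334 \cdot 958\right) + 1811 = \left(\frac{1325}{6} + 2235972\right) + 1811 = \frac{13417157}{6} + 1811 = \frac{13428023}{6}$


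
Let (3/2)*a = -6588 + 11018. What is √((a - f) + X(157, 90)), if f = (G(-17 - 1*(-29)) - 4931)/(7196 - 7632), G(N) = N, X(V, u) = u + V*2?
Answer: √1431159645/654 ≈ 57.845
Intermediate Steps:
X(V, u) = u + 2*V
a = 8860/3 (a = 2*(-6588 + 11018)/3 = (⅔)*4430 = 8860/3 ≈ 2953.3)
f = 4919/436 (f = ((-17 - 1*(-29)) - 4931)/(7196 - 7632) = ((-17 + 29) - 4931)/(-436) = (12 - 4931)*(-1/436) = -4919*(-1/436) = 4919/436 ≈ 11.282)
√((a - f) + X(157, 90)) = √((8860/3 - 1*4919/436) + (90 + 2*157)) = √((8860/3 - 4919/436) + (90 + 314)) = √(3848203/1308 + 404) = √(4376635/1308) = √1431159645/654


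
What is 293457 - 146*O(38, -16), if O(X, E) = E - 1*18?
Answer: 298421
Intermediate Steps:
O(X, E) = -18 + E (O(X, E) = E - 18 = -18 + E)
293457 - 146*O(38, -16) = 293457 - 146*(-18 - 16) = 293457 - 146*(-34) = 293457 - 1*(-4964) = 293457 + 4964 = 298421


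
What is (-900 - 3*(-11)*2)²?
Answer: 695556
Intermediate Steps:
(-900 - 3*(-11)*2)² = (-900 + 33*2)² = (-900 + 66)² = (-834)² = 695556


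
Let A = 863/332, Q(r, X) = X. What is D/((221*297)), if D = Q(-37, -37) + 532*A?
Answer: 12412/605319 ≈ 0.020505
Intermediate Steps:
A = 863/332 (A = 863*(1/332) = 863/332 ≈ 2.5994)
D = 111708/83 (D = -37 + 532*(863/332) = -37 + 114779/83 = 111708/83 ≈ 1345.9)
D/((221*297)) = 111708/(83*((221*297))) = (111708/83)/65637 = (111708/83)*(1/65637) = 12412/605319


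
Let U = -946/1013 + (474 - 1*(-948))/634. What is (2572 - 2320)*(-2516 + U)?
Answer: -203495058900/321121 ≈ -6.3370e+5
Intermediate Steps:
U = 420361/321121 (U = -946*1/1013 + (474 + 948)*(1/634) = -946/1013 + 1422*(1/634) = -946/1013 + 711/317 = 420361/321121 ≈ 1.3090)
(2572 - 2320)*(-2516 + U) = (2572 - 2320)*(-2516 + 420361/321121) = 252*(-807520075/321121) = -203495058900/321121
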